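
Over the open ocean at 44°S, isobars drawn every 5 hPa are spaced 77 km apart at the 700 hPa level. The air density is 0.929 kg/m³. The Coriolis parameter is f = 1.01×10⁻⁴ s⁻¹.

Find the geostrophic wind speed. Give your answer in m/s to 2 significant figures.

Pressure gradient: |∂P/∂n| = 500 Pa / 77000 m = 6.49×10⁻³ Pa/m
Geostrophic balance (pressure-gradient force = Coriolis force):
V_g = (1/(fρ)) |∂P/∂n| = 6.49×10⁻³ / (1.01×10⁻⁴ × 0.929) = 69.2 m/s

69 m/s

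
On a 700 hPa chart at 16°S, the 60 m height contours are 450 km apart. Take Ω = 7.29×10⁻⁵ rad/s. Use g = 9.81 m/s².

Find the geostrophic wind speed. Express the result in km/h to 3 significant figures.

117 km/h

Coriolis parameter at 16°S:
f = 2Ω sin φ = 2 × 7.29×10⁻⁵ × sin 16° = 4.02×10⁻⁵ s⁻¹
Height gradient: |∂Z/∂n| = 60 m / 450000 m = 1.33×10⁻⁴
On a pressure surface, geostrophic balance gives V_g = (g/f)|∂Z/∂n|:
V_g = 9.81 × 1.33×10⁻⁴ / 4.02×10⁻⁵ = 32.5 m/s
Converting: 32.5 m/s × 3.6 = 117 km/h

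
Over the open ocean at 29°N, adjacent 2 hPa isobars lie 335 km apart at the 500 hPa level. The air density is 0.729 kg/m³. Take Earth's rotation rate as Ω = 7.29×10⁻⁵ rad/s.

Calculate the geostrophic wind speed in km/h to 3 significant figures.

Coriolis parameter at 29°N:
f = 2Ω sin φ = 2 × 7.29×10⁻⁵ × sin 29° = 7.07×10⁻⁵ s⁻¹
Pressure gradient: |∂P/∂n| = 200 Pa / 335000 m = 5.97×10⁻⁴ Pa/m
Geostrophic balance (pressure-gradient force = Coriolis force):
V_g = (1/(fρ)) |∂P/∂n| = 5.97×10⁻⁴ / (7.07×10⁻⁵ × 0.729) = 11.6 m/s
Converting: 11.6 m/s × 3.6 = 41.7 km/h

41.7 km/h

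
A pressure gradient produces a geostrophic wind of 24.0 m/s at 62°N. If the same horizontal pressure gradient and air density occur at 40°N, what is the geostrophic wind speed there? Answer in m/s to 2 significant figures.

33 m/s

With the same pressure gradient and density, V_g ∝ 1/f ∝ 1/sin φ.
V₂ = V₁ · sin φ₁ / sin φ₂ = 24.0 × sin 62° / sin 40°
V₂ = 24.0 × 0.8829/0.6428 = 33 m/s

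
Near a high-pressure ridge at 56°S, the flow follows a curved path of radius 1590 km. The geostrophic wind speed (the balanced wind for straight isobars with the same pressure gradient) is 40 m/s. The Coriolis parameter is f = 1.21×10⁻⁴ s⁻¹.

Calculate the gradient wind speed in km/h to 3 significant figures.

Around a high, pressure-gradient force acts outward with centrifugal, so Coriolis balances both:
fV = (1/ρ)|∂P/∂n| + V²/R  →  V² − fR·V + fR·V_g = 0
With fR = 1.21×10⁻⁴ × 1590×10³ m = 192 m/s:
V = [fR − √((fR)² − 4 fR V_g)]/2 = [192 − √(192² − 4×192×40)]/2 = 56.7 m/s
Supergeostrophic (V > V_g = 40 m/s), as expected around a high.
Converting: 56.7 m/s × 3.6 = 204 km/h

204 km/h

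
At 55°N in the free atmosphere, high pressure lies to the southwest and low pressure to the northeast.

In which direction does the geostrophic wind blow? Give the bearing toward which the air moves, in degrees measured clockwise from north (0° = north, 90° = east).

The pressure-gradient force points toward the northeast (bearing 045°).
Geostrophic balance: in the Northern Hemisphere the Coriolis force deflects motion to the right, so the geostrophic wind blows 90° to the right of the pressure-gradient force (low pressure on the left).
Rotating 045° by 90° clockwise gives 135° — the wind blows toward the southeast.

135°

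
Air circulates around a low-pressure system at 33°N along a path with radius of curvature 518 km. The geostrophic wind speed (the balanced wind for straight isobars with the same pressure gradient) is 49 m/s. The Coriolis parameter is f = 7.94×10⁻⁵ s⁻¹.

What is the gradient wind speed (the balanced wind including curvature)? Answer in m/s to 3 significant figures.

Around a low, centrifugal force acts outward with Coriolis, so pressure-gradient force balances both:
(1/ρ)|∂P/∂n| = fV + V²/R  →  V² + fR·V − fR·V_g = 0
With fR = 7.94×10⁻⁵ × 518×10³ m = 41.1 m/s:
V = [−fR + √((fR)² + 4 fR V_g)]/2 = [−41.1 + √(41.1² + 4×41.1×49)]/2 = 28.8 m/s
Subgeostrophic (V < V_g = 49 m/s), as expected around a low.

28.8 m/s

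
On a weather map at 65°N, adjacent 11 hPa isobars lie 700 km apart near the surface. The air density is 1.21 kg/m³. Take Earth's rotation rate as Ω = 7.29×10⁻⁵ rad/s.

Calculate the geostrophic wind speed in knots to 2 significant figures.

Coriolis parameter at 65°N:
f = 2Ω sin φ = 2 × 7.29×10⁻⁵ × sin 65° = 1.32×10⁻⁴ s⁻¹
Pressure gradient: |∂P/∂n| = 1100 Pa / 700000 m = 1.57×10⁻³ Pa/m
Geostrophic balance (pressure-gradient force = Coriolis force):
V_g = (1/(fρ)) |∂P/∂n| = 1.57×10⁻³ / (1.32×10⁻⁴ × 1.21) = 9.83 m/s
Converting: 9.83 m/s × 1.944 = 19 knots

19 knots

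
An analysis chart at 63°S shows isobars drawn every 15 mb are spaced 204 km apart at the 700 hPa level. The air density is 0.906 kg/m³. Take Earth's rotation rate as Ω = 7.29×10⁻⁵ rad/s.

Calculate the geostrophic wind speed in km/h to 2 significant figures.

220 km/h

Coriolis parameter at 63°S:
f = 2Ω sin φ = 2 × 7.29×10⁻⁵ × sin 63° = 1.30×10⁻⁴ s⁻¹
Pressure gradient: |∂P/∂n| = 1500 Pa / 204000 m = 7.35×10⁻³ Pa/m
Geostrophic balance (pressure-gradient force = Coriolis force):
V_g = (1/(fρ)) |∂P/∂n| = 7.35×10⁻³ / (1.30×10⁻⁴ × 0.906) = 62.5 m/s
Converting: 62.5 m/s × 3.6 = 220 km/h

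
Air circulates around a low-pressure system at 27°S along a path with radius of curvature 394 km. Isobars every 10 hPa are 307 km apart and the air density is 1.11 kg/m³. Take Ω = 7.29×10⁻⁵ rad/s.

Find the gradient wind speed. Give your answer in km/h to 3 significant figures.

84.2 km/h

Coriolis parameter at 27°S:
f = 2Ω sin φ = 2 × 7.29×10⁻⁵ × sin 27° = 6.62×10⁻⁵ s⁻¹
Pressure gradient: |∂P/∂n| = 1000 Pa / 307000 m = 3.26×10⁻³ Pa/m
Geostrophic speed: V_g = |∂P/∂n|/(fρ) = 3.26×10⁻³/(6.62×10⁻⁵ × 1.11) = 44.3 m/s
Around a low, centrifugal force acts outward with Coriolis, so pressure-gradient force balances both:
(1/ρ)|∂P/∂n| = fV + V²/R  →  V² + fR·V − fR·V_g = 0
With fR = 6.62×10⁻⁵ × 394×10³ m = 26.1 m/s:
V = [−fR + √((fR)² + 4 fR V_g)]/2 = [−26.1 + √(26.1² + 4×26.1×44.3)]/2 = 23.4 m/s
Subgeostrophic (V < V_g = 44.3 m/s), as expected around a low.
Converting: 23.4 m/s × 3.6 = 84.2 km/h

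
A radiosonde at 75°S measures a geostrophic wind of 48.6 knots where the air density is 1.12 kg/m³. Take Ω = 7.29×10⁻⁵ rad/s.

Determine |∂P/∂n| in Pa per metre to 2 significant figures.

Coriolis parameter at 75°S:
f = 2Ω sin φ = 2 × 7.29×10⁻⁵ × sin 75° = 1.41×10⁻⁴ s⁻¹
Wind speed in SI: 48.6 knots = 25.0 m/s
Geostrophic balance rearranged: |∂P/∂n| = f ρ V_g
|∂P/∂n| = 1.41×10⁻⁴ × 1.12 × 25.0 = 3.94×10⁻³ Pa/m

3.9×10⁻³ Pa/m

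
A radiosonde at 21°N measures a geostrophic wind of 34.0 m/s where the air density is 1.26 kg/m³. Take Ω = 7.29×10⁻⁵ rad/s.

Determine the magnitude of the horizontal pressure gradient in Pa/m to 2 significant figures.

Coriolis parameter at 21°N:
f = 2Ω sin φ = 2 × 7.29×10⁻⁵ × sin 21° = 5.23×10⁻⁵ s⁻¹
Geostrophic balance rearranged: |∂P/∂n| = f ρ V_g
|∂P/∂n| = 5.23×10⁻⁵ × 1.26 × 34.0 = 2.24×10⁻³ Pa/m

2.2×10⁻³ Pa/m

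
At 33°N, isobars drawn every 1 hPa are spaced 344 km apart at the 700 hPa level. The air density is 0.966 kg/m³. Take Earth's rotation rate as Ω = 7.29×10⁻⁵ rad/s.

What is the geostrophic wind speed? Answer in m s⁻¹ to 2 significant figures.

Coriolis parameter at 33°N:
f = 2Ω sin φ = 2 × 7.29×10⁻⁵ × sin 33° = 7.94×10⁻⁵ s⁻¹
Pressure gradient: |∂P/∂n| = 100 Pa / 344000 m = 2.91×10⁻⁴ Pa/m
Geostrophic balance (pressure-gradient force = Coriolis force):
V_g = (1/(fρ)) |∂P/∂n| = 2.91×10⁻⁴ / (7.94×10⁻⁵ × 0.966) = 3.79 m/s

3.8 m s⁻¹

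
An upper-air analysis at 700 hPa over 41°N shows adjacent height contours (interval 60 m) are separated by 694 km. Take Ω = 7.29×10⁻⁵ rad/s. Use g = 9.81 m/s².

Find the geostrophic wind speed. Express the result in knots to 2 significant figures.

17 knots

Coriolis parameter at 41°N:
f = 2Ω sin φ = 2 × 7.29×10⁻⁵ × sin 41° = 9.57×10⁻⁵ s⁻¹
Height gradient: |∂Z/∂n| = 60 m / 694000 m = 8.65×10⁻⁵
On a pressure surface, geostrophic balance gives V_g = (g/f)|∂Z/∂n|:
V_g = 9.81 × 8.65×10⁻⁵ / 9.57×10⁻⁵ = 8.87 m/s
Converting: 8.87 m/s × 1.944 = 17 knots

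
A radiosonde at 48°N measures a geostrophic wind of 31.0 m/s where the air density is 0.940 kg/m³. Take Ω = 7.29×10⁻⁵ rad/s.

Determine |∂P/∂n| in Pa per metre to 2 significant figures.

Coriolis parameter at 48°N:
f = 2Ω sin φ = 2 × 7.29×10⁻⁵ × sin 48° = 1.08×10⁻⁴ s⁻¹
Geostrophic balance rearranged: |∂P/∂n| = f ρ V_g
|∂P/∂n| = 1.08×10⁻⁴ × 0.940 × 31.0 = 3.16×10⁻³ Pa/m

3.2×10⁻³ Pa/m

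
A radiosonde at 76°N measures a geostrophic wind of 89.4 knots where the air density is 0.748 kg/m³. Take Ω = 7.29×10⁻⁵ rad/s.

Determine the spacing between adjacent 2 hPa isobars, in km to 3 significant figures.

41.1 km

Coriolis parameter at 76°N:
f = 2Ω sin φ = 2 × 7.29×10⁻⁵ × sin 76° = 1.41×10⁻⁴ s⁻¹
Wind speed in SI: 89.4 knots = 46.0 m/s
Geostrophic balance rearranged: |∂P/∂n| = f ρ V_g
|∂P/∂n| = 1.41×10⁻⁴ × 0.748 × 46.0 = 4.87×10⁻³ Pa/m
Isobar spacing: Δn = ΔP/|∂P/∂n| = 200 Pa / 4.87×10⁻³ Pa/m = 41095 m ≈ 41.1 km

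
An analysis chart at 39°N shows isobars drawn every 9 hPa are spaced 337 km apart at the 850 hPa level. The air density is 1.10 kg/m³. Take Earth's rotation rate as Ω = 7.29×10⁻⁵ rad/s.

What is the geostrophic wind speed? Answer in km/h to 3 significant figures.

95.3 km/h

Coriolis parameter at 39°N:
f = 2Ω sin φ = 2 × 7.29×10⁻⁵ × sin 39° = 9.18×10⁻⁵ s⁻¹
Pressure gradient: |∂P/∂n| = 900 Pa / 337000 m = 2.67×10⁻³ Pa/m
Geostrophic balance (pressure-gradient force = Coriolis force):
V_g = (1/(fρ)) |∂P/∂n| = 2.67×10⁻³ / (9.18×10⁻⁵ × 1.10) = 26.5 m/s
Converting: 26.5 m/s × 3.6 = 95.3 km/h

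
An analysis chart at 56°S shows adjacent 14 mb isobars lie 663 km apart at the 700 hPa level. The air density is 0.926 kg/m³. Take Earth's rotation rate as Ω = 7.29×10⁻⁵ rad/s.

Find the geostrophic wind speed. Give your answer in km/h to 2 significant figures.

68 km/h

Coriolis parameter at 56°S:
f = 2Ω sin φ = 2 × 7.29×10⁻⁵ × sin 56° = 1.21×10⁻⁴ s⁻¹
Pressure gradient: |∂P/∂n| = 1400 Pa / 663000 m = 2.11×10⁻³ Pa/m
Geostrophic balance (pressure-gradient force = Coriolis force):
V_g = (1/(fρ)) |∂P/∂n| = 2.11×10⁻³ / (1.21×10⁻⁴ × 0.926) = 18.9 m/s
Converting: 18.9 m/s × 3.6 = 68 km/h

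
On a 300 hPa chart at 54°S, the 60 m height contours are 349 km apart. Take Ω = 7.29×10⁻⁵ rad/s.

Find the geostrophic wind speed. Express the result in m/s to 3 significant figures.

Coriolis parameter at 54°S:
f = 2Ω sin φ = 2 × 7.29×10⁻⁵ × sin 54° = 1.18×10⁻⁴ s⁻¹
Height gradient: |∂Z/∂n| = 60 m / 349000 m = 1.72×10⁻⁴
On a pressure surface, geostrophic balance gives V_g = (g/f)|∂Z/∂n|:
V_g = 9.81 × 1.72×10⁻⁴ / 1.18×10⁻⁴ = 14.3 m/s

14.3 m/s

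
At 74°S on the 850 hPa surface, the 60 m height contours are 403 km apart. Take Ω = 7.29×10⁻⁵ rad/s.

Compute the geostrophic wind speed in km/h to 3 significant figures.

Coriolis parameter at 74°S:
f = 2Ω sin φ = 2 × 7.29×10⁻⁵ × sin 74° = 1.40×10⁻⁴ s⁻¹
Height gradient: |∂Z/∂n| = 60 m / 403000 m = 1.49×10⁻⁴
On a pressure surface, geostrophic balance gives V_g = (g/f)|∂Z/∂n|:
V_g = 9.81 × 1.49×10⁻⁴ / 1.40×10⁻⁴ = 10.4 m/s
Converting: 10.4 m/s × 3.6 = 37.5 km/h

37.5 km/h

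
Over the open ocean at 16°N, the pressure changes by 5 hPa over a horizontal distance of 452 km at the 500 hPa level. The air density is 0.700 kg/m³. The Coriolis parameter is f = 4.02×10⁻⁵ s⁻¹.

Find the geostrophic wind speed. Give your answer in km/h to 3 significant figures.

Pressure gradient: |∂P/∂n| = 500 Pa / 452000 m = 1.11×10⁻³ Pa/m
Geostrophic balance (pressure-gradient force = Coriolis force):
V_g = (1/(fρ)) |∂P/∂n| = 1.11×10⁻³ / (4.02×10⁻⁵ × 0.700) = 39.3 m/s
Converting: 39.3 m/s × 3.6 = 142 km/h

142 km/h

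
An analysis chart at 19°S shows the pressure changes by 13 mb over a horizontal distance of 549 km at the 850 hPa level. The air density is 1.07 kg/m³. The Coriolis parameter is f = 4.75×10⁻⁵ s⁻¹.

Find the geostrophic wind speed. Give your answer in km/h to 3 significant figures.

168 km/h

Pressure gradient: |∂P/∂n| = 1300 Pa / 549000 m = 2.37×10⁻³ Pa/m
Geostrophic balance (pressure-gradient force = Coriolis force):
V_g = (1/(fρ)) |∂P/∂n| = 2.37×10⁻³ / (4.75×10⁻⁵ × 1.07) = 46.6 m/s
Converting: 46.6 m/s × 3.6 = 168 km/h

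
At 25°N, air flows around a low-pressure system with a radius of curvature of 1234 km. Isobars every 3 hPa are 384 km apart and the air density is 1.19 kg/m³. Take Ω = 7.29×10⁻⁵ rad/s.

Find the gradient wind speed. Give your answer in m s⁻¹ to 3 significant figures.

Coriolis parameter at 25°N:
f = 2Ω sin φ = 2 × 7.29×10⁻⁵ × sin 25° = 6.16×10⁻⁵ s⁻¹
Pressure gradient: |∂P/∂n| = 300 Pa / 384000 m = 7.81×10⁻⁴ Pa/m
Geostrophic speed: V_g = |∂P/∂n|/(fρ) = 7.81×10⁻⁴/(6.16×10⁻⁵ × 1.19) = 10.7 m/s
Around a low, centrifugal force acts outward with Coriolis, so pressure-gradient force balances both:
(1/ρ)|∂P/∂n| = fV + V²/R  →  V² + fR·V − fR·V_g = 0
With fR = 6.16×10⁻⁵ × 1234×10³ m = 76.0 m/s:
V = [−fR + √((fR)² + 4 fR V_g)]/2 = [−76.0 + √(76.0² + 4×76.0×10.7)]/2 = 9.47 m/s
Subgeostrophic (V < V_g = 10.7 m/s), as expected around a low.

9.47 m s⁻¹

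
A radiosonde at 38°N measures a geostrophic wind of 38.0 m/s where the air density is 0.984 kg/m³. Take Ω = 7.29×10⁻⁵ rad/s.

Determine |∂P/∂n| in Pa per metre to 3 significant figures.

Coriolis parameter at 38°N:
f = 2Ω sin φ = 2 × 7.29×10⁻⁵ × sin 38° = 8.98×10⁻⁵ s⁻¹
Geostrophic balance rearranged: |∂P/∂n| = f ρ V_g
|∂P/∂n| = 8.98×10⁻⁵ × 0.984 × 38.0 = 3.36×10⁻³ Pa/m

3.36×10⁻³ Pa/m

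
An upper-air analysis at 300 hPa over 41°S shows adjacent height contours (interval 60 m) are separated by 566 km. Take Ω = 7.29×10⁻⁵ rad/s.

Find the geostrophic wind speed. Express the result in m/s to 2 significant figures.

11 m/s

Coriolis parameter at 41°S:
f = 2Ω sin φ = 2 × 7.29×10⁻⁵ × sin 41° = 9.57×10⁻⁵ s⁻¹
Height gradient: |∂Z/∂n| = 60 m / 566000 m = 1.06×10⁻⁴
On a pressure surface, geostrophic balance gives V_g = (g/f)|∂Z/∂n|:
V_g = 9.81 × 1.06×10⁻⁴ / 9.57×10⁻⁵ = 10.9 m/s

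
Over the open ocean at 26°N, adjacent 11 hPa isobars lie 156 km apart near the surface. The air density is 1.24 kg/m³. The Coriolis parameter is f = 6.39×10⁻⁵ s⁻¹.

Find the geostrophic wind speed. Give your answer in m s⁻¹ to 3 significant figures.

Pressure gradient: |∂P/∂n| = 1100 Pa / 156000 m = 7.05×10⁻³ Pa/m
Geostrophic balance (pressure-gradient force = Coriolis force):
V_g = (1/(fρ)) |∂P/∂n| = 7.05×10⁻³ / (6.39×10⁻⁵ × 1.24) = 89.0 m/s

89.0 m s⁻¹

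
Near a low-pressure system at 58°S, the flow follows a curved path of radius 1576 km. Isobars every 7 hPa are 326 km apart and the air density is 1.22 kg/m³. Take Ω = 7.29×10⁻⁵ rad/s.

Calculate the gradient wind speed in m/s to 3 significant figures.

13.3 m/s

Coriolis parameter at 58°S:
f = 2Ω sin φ = 2 × 7.29×10⁻⁵ × sin 58° = 1.24×10⁻⁴ s⁻¹
Pressure gradient: |∂P/∂n| = 700 Pa / 326000 m = 2.15×10⁻³ Pa/m
Geostrophic speed: V_g = |∂P/∂n|/(fρ) = 2.15×10⁻³/(1.24×10⁻⁴ × 1.22) = 14.2 m/s
Around a low, centrifugal force acts outward with Coriolis, so pressure-gradient force balances both:
(1/ρ)|∂P/∂n| = fV + V²/R  →  V² + fR·V − fR·V_g = 0
With fR = 1.24×10⁻⁴ × 1576×10³ m = 195 m/s:
V = [−fR + √((fR)² + 4 fR V_g)]/2 = [−195 + √(195² + 4×195×14.2)]/2 = 13.3 m/s
Subgeostrophic (V < V_g = 14.2 m/s), as expected around a low.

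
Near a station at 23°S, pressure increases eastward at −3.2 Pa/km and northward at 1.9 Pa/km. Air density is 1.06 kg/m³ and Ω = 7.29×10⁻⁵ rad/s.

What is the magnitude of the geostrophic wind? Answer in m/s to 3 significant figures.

61.6 m/s

Coriolis parameter at 23°S:
f = 2Ω sin φ = 2 × 7.29×10⁻⁵ × sin 23° = 5.70×10⁻⁵ s⁻¹
In the Southern Hemisphere f is negative: f = −5.70×10⁻⁵ s⁻¹.
Component geostrophic relations (x east, y north):
u_g = −(1/(fρ)) ∂P/∂y,  v_g = (1/(fρ)) ∂P/∂x
u_g = −(1.9×10⁻³)/(−5.70×10⁻⁵ × 1.06) = 31.5 m/s;  v_g = (−3.2×10⁻³)/(−5.70×10⁻⁵ × 1.06) = 53.0 m/s
|V_g| = √(u_g² + v_g²) = 61.6 m/s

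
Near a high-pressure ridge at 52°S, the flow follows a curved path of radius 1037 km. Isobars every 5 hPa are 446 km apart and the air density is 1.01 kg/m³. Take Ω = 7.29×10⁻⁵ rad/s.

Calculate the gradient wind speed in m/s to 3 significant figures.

Coriolis parameter at 52°S:
f = 2Ω sin φ = 2 × 7.29×10⁻⁵ × sin 52° = 1.15×10⁻⁴ s⁻¹
Pressure gradient: |∂P/∂n| = 500 Pa / 446000 m = 1.12×10⁻³ Pa/m
Geostrophic speed: V_g = |∂P/∂n|/(fρ) = 1.12×10⁻³/(1.15×10⁻⁴ × 1.01) = 9.66 m/s
Around a high, pressure-gradient force acts outward with centrifugal, so Coriolis balances both:
fV = (1/ρ)|∂P/∂n| + V²/R  →  V² − fR·V + fR·V_g = 0
With fR = 1.15×10⁻⁴ × 1037×10³ m = 119 m/s:
V = [fR − √((fR)² − 4 fR V_g)]/2 = [119 − √(119² − 4×119×9.66)]/2 = 10.6 m/s
Supergeostrophic (V > V_g = 9.66 m/s), as expected around a high.

10.6 m/s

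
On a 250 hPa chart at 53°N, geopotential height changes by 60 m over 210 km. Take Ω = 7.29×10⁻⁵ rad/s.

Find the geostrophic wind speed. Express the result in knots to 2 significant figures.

Coriolis parameter at 53°N:
f = 2Ω sin φ = 2 × 7.29×10⁻⁵ × sin 53° = 1.16×10⁻⁴ s⁻¹
Height gradient: |∂Z/∂n| = 60 m / 210000 m = 2.86×10⁻⁴
On a pressure surface, geostrophic balance gives V_g = (g/f)|∂Z/∂n|:
V_g = 9.81 × 2.86×10⁻⁴ / 1.16×10⁻⁴ = 24.1 m/s
Converting: 24.1 m/s × 1.944 = 47 knots

47 knots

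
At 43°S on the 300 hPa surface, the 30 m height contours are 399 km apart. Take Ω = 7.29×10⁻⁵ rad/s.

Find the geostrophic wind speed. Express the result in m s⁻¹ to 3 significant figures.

Coriolis parameter at 43°S:
f = 2Ω sin φ = 2 × 7.29×10⁻⁵ × sin 43° = 9.94×10⁻⁵ s⁻¹
Height gradient: |∂Z/∂n| = 30 m / 399000 m = 7.52×10⁻⁵
On a pressure surface, geostrophic balance gives V_g = (g/f)|∂Z/∂n|:
V_g = 9.81 × 7.52×10⁻⁵ / 9.94×10⁻⁵ = 7.42 m/s

7.42 m s⁻¹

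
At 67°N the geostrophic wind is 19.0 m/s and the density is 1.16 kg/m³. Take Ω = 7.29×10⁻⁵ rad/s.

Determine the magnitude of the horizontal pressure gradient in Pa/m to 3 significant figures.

2.96×10⁻³ Pa/m

Coriolis parameter at 67°N:
f = 2Ω sin φ = 2 × 7.29×10⁻⁵ × sin 67° = 1.34×10⁻⁴ s⁻¹
Geostrophic balance rearranged: |∂P/∂n| = f ρ V_g
|∂P/∂n| = 1.34×10⁻⁴ × 1.16 × 19.0 = 2.96×10⁻³ Pa/m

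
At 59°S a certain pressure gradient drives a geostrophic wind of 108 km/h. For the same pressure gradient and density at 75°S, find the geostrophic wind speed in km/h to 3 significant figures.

95.8 km/h

With the same pressure gradient and density, V_g ∝ 1/f ∝ 1/sin φ.
V₂ = V₁ · sin φ₁ / sin φ₂ = 108 × sin 59° / sin 75°
V₂ = 108 × 0.8572/0.9659 = 95.8 km/h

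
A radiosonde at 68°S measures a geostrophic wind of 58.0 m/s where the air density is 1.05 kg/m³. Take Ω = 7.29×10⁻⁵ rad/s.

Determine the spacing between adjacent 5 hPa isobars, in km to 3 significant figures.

60.7 km

Coriolis parameter at 68°S:
f = 2Ω sin φ = 2 × 7.29×10⁻⁵ × sin 68° = 1.35×10⁻⁴ s⁻¹
Geostrophic balance rearranged: |∂P/∂n| = f ρ V_g
|∂P/∂n| = 1.35×10⁻⁴ × 1.05 × 58.0 = 8.23×10⁻³ Pa/m
Isobar spacing: Δn = ΔP/|∂P/∂n| = 500 Pa / 8.23×10⁻³ Pa/m = 60734 m ≈ 60.7 km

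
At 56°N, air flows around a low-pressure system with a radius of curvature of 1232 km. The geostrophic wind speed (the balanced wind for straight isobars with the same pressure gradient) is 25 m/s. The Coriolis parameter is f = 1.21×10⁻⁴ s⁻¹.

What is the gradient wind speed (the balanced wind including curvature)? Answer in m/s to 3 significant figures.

Around a low, centrifugal force acts outward with Coriolis, so pressure-gradient force balances both:
(1/ρ)|∂P/∂n| = fV + V²/R  →  V² + fR·V − fR·V_g = 0
With fR = 1.21×10⁻⁴ × 1232×10³ m = 149 m/s:
V = [−fR + √((fR)² + 4 fR V_g)]/2 = [−149 + √(149² + 4×149×25)]/2 = 21.8 m/s
Subgeostrophic (V < V_g = 25 m/s), as expected around a low.

21.8 m/s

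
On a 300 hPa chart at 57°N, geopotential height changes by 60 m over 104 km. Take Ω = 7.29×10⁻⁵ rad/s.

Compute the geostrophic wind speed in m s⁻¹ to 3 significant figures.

46.3 m s⁻¹

Coriolis parameter at 57°N:
f = 2Ω sin φ = 2 × 7.29×10⁻⁵ × sin 57° = 1.22×10⁻⁴ s⁻¹
Height gradient: |∂Z/∂n| = 60 m / 104000 m = 5.77×10⁻⁴
On a pressure surface, geostrophic balance gives V_g = (g/f)|∂Z/∂n|:
V_g = 9.81 × 5.77×10⁻⁴ / 1.22×10⁻⁴ = 46.3 m/s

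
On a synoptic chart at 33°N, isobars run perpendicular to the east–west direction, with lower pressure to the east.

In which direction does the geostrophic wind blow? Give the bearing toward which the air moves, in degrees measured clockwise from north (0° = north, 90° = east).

180°

The pressure-gradient force points toward the east (bearing 090°).
Geostrophic balance: in the Northern Hemisphere the Coriolis force deflects motion to the right, so the geostrophic wind blows 90° to the right of the pressure-gradient force (low pressure on the left).
Rotating 090° by 90° clockwise gives 180° — the wind blows toward the south.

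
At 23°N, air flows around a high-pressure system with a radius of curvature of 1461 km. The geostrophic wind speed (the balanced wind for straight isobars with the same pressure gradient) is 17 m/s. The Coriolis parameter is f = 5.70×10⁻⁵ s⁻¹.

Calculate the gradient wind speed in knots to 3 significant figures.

Around a high, pressure-gradient force acts outward with centrifugal, so Coriolis balances both:
fV = (1/ρ)|∂P/∂n| + V²/R  →  V² − fR·V + fR·V_g = 0
With fR = 5.70×10⁻⁵ × 1461×10³ m = 83.3 m/s:
V = [fR − √((fR)² − 4 fR V_g)]/2 = [83.3 − √(83.3² − 4×83.3×17)]/2 = 23.8 m/s
Supergeostrophic (V > V_g = 17 m/s), as expected around a high.
Converting: 23.8 m/s × 1.944 = 46.3 knots

46.3 knots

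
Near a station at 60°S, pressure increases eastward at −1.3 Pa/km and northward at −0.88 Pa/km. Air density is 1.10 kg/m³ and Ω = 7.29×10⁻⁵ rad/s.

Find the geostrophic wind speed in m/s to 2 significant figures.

Coriolis parameter at 60°S:
f = 2Ω sin φ = 2 × 7.29×10⁻⁵ × sin 60° = 1.26×10⁻⁴ s⁻¹
In the Southern Hemisphere f is negative: f = −1.26×10⁻⁴ s⁻¹.
Component geostrophic relations (x east, y north):
u_g = −(1/(fρ)) ∂P/∂y,  v_g = (1/(fρ)) ∂P/∂x
u_g = −(−0.88×10⁻³)/(−1.26×10⁻⁴ × 1.10) = −6.34 m/s;  v_g = (−1.3×10⁻³)/(−1.26×10⁻⁴ × 1.10) = 9.36 m/s
|V_g| = √(u_g² + v_g²) = 11.3 m/s

11 m/s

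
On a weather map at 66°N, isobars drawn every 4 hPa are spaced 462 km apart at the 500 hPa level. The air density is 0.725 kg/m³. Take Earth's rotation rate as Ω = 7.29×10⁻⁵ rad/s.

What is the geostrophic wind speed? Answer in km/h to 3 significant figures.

32.3 km/h

Coriolis parameter at 66°N:
f = 2Ω sin φ = 2 × 7.29×10⁻⁵ × sin 66° = 1.33×10⁻⁴ s⁻¹
Pressure gradient: |∂P/∂n| = 400 Pa / 462000 m = 8.66×10⁻⁴ Pa/m
Geostrophic balance (pressure-gradient force = Coriolis force):
V_g = (1/(fρ)) |∂P/∂n| = 8.66×10⁻⁴ / (1.33×10⁻⁴ × 0.725) = 8.97 m/s
Converting: 8.97 m/s × 3.6 = 32.3 km/h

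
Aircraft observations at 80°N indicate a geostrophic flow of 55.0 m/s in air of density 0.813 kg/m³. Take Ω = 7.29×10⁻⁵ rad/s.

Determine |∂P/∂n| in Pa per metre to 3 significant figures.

6.42×10⁻³ Pa/m

Coriolis parameter at 80°N:
f = 2Ω sin φ = 2 × 7.29×10⁻⁵ × sin 80° = 1.44×10⁻⁴ s⁻¹
Geostrophic balance rearranged: |∂P/∂n| = f ρ V_g
|∂P/∂n| = 1.44×10⁻⁴ × 0.813 × 55.0 = 6.42×10⁻³ Pa/m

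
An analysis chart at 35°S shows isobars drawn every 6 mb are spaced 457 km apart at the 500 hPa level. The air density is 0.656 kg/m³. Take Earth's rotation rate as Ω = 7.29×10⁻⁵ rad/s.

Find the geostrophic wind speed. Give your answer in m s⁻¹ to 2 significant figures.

Coriolis parameter at 35°S:
f = 2Ω sin φ = 2 × 7.29×10⁻⁵ × sin 35° = 8.36×10⁻⁵ s⁻¹
Pressure gradient: |∂P/∂n| = 600 Pa / 457000 m = 1.31×10⁻³ Pa/m
Geostrophic balance (pressure-gradient force = Coriolis force):
V_g = (1/(fρ)) |∂P/∂n| = 1.31×10⁻³ / (8.36×10⁻⁵ × 0.656) = 23.9 m/s

24 m s⁻¹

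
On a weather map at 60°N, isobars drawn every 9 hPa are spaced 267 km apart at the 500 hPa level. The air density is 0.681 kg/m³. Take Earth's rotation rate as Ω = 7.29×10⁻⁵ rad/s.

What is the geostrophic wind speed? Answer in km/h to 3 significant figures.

Coriolis parameter at 60°N:
f = 2Ω sin φ = 2 × 7.29×10⁻⁵ × sin 60° = 1.26×10⁻⁴ s⁻¹
Pressure gradient: |∂P/∂n| = 900 Pa / 267000 m = 3.37×10⁻³ Pa/m
Geostrophic balance (pressure-gradient force = Coriolis force):
V_g = (1/(fρ)) |∂P/∂n| = 3.37×10⁻³ / (1.26×10⁻⁴ × 0.681) = 39.2 m/s
Converting: 39.2 m/s × 3.6 = 141 km/h

141 km/h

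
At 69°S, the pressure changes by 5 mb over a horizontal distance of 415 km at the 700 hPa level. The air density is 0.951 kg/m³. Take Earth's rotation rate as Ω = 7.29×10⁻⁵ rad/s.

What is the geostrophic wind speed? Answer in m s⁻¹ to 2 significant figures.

9.3 m s⁻¹

Coriolis parameter at 69°S:
f = 2Ω sin φ = 2 × 7.29×10⁻⁵ × sin 69° = 1.36×10⁻⁴ s⁻¹
Pressure gradient: |∂P/∂n| = 500 Pa / 415000 m = 1.20×10⁻³ Pa/m
Geostrophic balance (pressure-gradient force = Coriolis force):
V_g = (1/(fρ)) |∂P/∂n| = 1.20×10⁻³ / (1.36×10⁻⁴ × 0.951) = 9.31 m/s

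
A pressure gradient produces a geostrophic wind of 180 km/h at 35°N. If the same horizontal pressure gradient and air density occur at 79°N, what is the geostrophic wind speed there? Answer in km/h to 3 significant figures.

With the same pressure gradient and density, V_g ∝ 1/f ∝ 1/sin φ.
V₂ = V₁ · sin φ₁ / sin φ₂ = 180 × sin 35° / sin 79°
V₂ = 180 × 0.5736/0.9816 = 105 km/h

105 km/h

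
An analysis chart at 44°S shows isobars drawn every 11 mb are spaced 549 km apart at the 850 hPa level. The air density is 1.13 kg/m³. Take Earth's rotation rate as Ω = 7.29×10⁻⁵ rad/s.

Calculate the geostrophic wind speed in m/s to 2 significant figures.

18 m/s

Coriolis parameter at 44°S:
f = 2Ω sin φ = 2 × 7.29×10⁻⁵ × sin 44° = 1.01×10⁻⁴ s⁻¹
Pressure gradient: |∂P/∂n| = 1100 Pa / 549000 m = 2.00×10⁻³ Pa/m
Geostrophic balance (pressure-gradient force = Coriolis force):
V_g = (1/(fρ)) |∂P/∂n| = 2.00×10⁻³ / (1.01×10⁻⁴ × 1.13) = 17.5 m/s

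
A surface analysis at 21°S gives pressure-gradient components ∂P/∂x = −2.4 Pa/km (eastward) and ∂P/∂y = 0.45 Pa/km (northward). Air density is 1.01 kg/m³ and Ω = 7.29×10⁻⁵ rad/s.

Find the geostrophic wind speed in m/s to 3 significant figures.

46.3 m/s

Coriolis parameter at 21°S:
f = 2Ω sin φ = 2 × 7.29×10⁻⁵ × sin 21° = 5.23×10⁻⁵ s⁻¹
In the Southern Hemisphere f is negative: f = −5.23×10⁻⁵ s⁻¹.
Component geostrophic relations (x east, y north):
u_g = −(1/(fρ)) ∂P/∂y,  v_g = (1/(fρ)) ∂P/∂x
u_g = −(0.45×10⁻³)/(−5.23×10⁻⁵ × 1.01) = 8.53 m/s;  v_g = (−2.4×10⁻³)/(−5.23×10⁻⁵ × 1.01) = 45.5 m/s
|V_g| = √(u_g² + v_g²) = 46.3 m/s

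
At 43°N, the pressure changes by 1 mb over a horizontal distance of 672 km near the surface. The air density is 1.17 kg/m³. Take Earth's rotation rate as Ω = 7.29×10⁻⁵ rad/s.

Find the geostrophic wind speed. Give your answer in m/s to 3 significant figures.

Coriolis parameter at 43°N:
f = 2Ω sin φ = 2 × 7.29×10⁻⁵ × sin 43° = 9.94×10⁻⁵ s⁻¹
Pressure gradient: |∂P/∂n| = 100 Pa / 672000 m = 1.49×10⁻⁴ Pa/m
Geostrophic balance (pressure-gradient force = Coriolis force):
V_g = (1/(fρ)) |∂P/∂n| = 1.49×10⁻⁴ / (9.94×10⁻⁵ × 1.17) = 1.28 m/s

1.28 m/s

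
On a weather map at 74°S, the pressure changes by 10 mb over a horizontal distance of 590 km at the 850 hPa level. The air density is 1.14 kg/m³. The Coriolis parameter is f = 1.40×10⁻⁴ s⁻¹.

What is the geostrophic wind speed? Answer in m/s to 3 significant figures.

10.6 m/s

Pressure gradient: |∂P/∂n| = 1000 Pa / 590000 m = 1.69×10⁻³ Pa/m
Geostrophic balance (pressure-gradient force = Coriolis force):
V_g = (1/(fρ)) |∂P/∂n| = 1.69×10⁻³ / (1.40×10⁻⁴ × 1.14) = 10.6 m/s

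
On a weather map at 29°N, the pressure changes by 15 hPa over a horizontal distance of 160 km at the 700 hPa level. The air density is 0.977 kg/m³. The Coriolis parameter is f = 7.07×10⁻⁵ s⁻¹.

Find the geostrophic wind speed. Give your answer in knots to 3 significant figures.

Pressure gradient: |∂P/∂n| = 1500 Pa / 160000 m = 9.38×10⁻³ Pa/m
Geostrophic balance (pressure-gradient force = Coriolis force):
V_g = (1/(fρ)) |∂P/∂n| = 9.38×10⁻³ / (7.07×10⁻⁵ × 0.977) = 136 m/s
Converting: 136 m/s × 1.944 = 264 knots

264 knots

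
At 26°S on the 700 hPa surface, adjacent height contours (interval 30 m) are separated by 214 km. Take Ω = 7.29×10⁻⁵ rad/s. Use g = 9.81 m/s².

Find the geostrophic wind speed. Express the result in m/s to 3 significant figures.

Coriolis parameter at 26°S:
f = 2Ω sin φ = 2 × 7.29×10⁻⁵ × sin 26° = 6.39×10⁻⁵ s⁻¹
Height gradient: |∂Z/∂n| = 30 m / 214000 m = 1.40×10⁻⁴
On a pressure surface, geostrophic balance gives V_g = (g/f)|∂Z/∂n|:
V_g = 9.81 × 1.40×10⁻⁴ / 6.39×10⁻⁵ = 21.5 m/s

21.5 m/s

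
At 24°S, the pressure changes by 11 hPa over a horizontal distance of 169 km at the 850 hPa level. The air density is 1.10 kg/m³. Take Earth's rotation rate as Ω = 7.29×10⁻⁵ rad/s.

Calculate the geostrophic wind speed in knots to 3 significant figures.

Coriolis parameter at 24°S:
f = 2Ω sin φ = 2 × 7.29×10⁻⁵ × sin 24° = 5.93×10⁻⁵ s⁻¹
Pressure gradient: |∂P/∂n| = 1100 Pa / 169000 m = 6.51×10⁻³ Pa/m
Geostrophic balance (pressure-gradient force = Coriolis force):
V_g = (1/(fρ)) |∂P/∂n| = 6.51×10⁻³ / (5.93×10⁻⁵ × 1.10) = 99.8 m/s
Converting: 99.8 m/s × 1.944 = 194 knots

194 knots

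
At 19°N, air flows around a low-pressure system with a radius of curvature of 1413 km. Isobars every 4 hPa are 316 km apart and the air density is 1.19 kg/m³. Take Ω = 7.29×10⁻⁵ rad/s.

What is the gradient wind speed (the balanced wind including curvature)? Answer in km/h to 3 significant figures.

63.8 km/h

Coriolis parameter at 19°N:
f = 2Ω sin φ = 2 × 7.29×10⁻⁵ × sin 19° = 4.75×10⁻⁵ s⁻¹
Pressure gradient: |∂P/∂n| = 400 Pa / 316000 m = 1.27×10⁻³ Pa/m
Geostrophic speed: V_g = |∂P/∂n|/(fρ) = 1.27×10⁻³/(4.75×10⁻⁵ × 1.19) = 22.4 m/s
Around a low, centrifugal force acts outward with Coriolis, so pressure-gradient force balances both:
(1/ρ)|∂P/∂n| = fV + V²/R  →  V² + fR·V − fR·V_g = 0
With fR = 4.75×10⁻⁵ × 1413×10³ m = 67.1 m/s:
V = [−fR + √((fR)² + 4 fR V_g)]/2 = [−67.1 + √(67.1² + 4×67.1×22.4)]/2 = 17.7 m/s
Subgeostrophic (V < V_g = 22.4 m/s), as expected around a low.
Converting: 17.7 m/s × 3.6 = 63.8 km/h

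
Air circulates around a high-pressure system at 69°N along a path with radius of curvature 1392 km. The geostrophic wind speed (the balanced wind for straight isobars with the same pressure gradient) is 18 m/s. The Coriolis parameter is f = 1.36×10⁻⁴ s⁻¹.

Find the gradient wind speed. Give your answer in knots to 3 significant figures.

Around a high, pressure-gradient force acts outward with centrifugal, so Coriolis balances both:
fV = (1/ρ)|∂P/∂n| + V²/R  →  V² − fR·V + fR·V_g = 0
With fR = 1.36×10⁻⁴ × 1392×10³ m = 189 m/s:
V = [fR − √((fR)² − 4 fR V_g)]/2 = [189 − √(189² − 4×189×18)]/2 = 20.1 m/s
Supergeostrophic (V > V_g = 18 m/s), as expected around a high.
Converting: 20.1 m/s × 1.944 = 39.2 knots

39.2 knots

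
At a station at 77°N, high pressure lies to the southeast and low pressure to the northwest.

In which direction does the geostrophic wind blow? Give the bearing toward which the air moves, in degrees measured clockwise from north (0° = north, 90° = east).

045°

The pressure-gradient force points toward the northwest (bearing 315°).
Geostrophic balance: in the Northern Hemisphere the Coriolis force deflects motion to the right, so the geostrophic wind blows 90° to the right of the pressure-gradient force (low pressure on the left).
Rotating 315° by 90° clockwise gives 045° — the wind blows toward the northeast.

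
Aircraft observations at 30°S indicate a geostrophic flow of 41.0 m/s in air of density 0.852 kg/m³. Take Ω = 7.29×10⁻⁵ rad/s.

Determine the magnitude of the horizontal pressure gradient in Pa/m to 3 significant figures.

Coriolis parameter at 30°S:
f = 2Ω sin φ = 2 × 7.29×10⁻⁵ × sin 30° = 7.29×10⁻⁵ s⁻¹
Geostrophic balance rearranged: |∂P/∂n| = f ρ V_g
|∂P/∂n| = 7.29×10⁻⁵ × 0.852 × 41.0 = 2.55×10⁻³ Pa/m

2.55×10⁻³ Pa/m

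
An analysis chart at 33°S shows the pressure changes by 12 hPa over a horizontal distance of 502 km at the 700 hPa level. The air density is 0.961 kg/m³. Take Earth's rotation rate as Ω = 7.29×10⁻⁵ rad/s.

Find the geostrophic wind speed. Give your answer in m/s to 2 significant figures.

Coriolis parameter at 33°S:
f = 2Ω sin φ = 2 × 7.29×10⁻⁵ × sin 33° = 7.94×10⁻⁵ s⁻¹
Pressure gradient: |∂P/∂n| = 1200 Pa / 502000 m = 2.39×10⁻³ Pa/m
Geostrophic balance (pressure-gradient force = Coriolis force):
V_g = (1/(fρ)) |∂P/∂n| = 2.39×10⁻³ / (7.94×10⁻⁵ × 0.961) = 31.3 m/s

31 m/s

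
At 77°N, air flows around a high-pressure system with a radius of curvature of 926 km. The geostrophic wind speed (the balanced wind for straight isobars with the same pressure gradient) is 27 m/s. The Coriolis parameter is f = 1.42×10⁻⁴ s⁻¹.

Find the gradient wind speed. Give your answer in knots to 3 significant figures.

Around a high, pressure-gradient force acts outward with centrifugal, so Coriolis balances both:
fV = (1/ρ)|∂P/∂n| + V²/R  →  V² − fR·V + fR·V_g = 0
With fR = 1.42×10⁻⁴ × 926×10³ m = 131 m/s:
V = [fR − √((fR)² − 4 fR V_g)]/2 = [131 − √(131² − 4×131×27)]/2 = 38 m/s
Supergeostrophic (V > V_g = 27 m/s), as expected around a high.
Converting: 38 m/s × 1.944 = 73.8 knots

73.8 knots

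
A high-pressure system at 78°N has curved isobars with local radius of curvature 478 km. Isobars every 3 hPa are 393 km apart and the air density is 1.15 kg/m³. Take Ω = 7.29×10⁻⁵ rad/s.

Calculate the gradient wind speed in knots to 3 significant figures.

9.77 knots

Coriolis parameter at 78°N:
f = 2Ω sin φ = 2 × 7.29×10⁻⁵ × sin 78° = 1.43×10⁻⁴ s⁻¹
Pressure gradient: |∂P/∂n| = 300 Pa / 393000 m = 7.63×10⁻⁴ Pa/m
Geostrophic speed: V_g = |∂P/∂n|/(fρ) = 7.63×10⁻⁴/(1.43×10⁻⁴ × 1.15) = 4.65 m/s
Around a high, pressure-gradient force acts outward with centrifugal, so Coriolis balances both:
fV = (1/ρ)|∂P/∂n| + V²/R  →  V² − fR·V + fR·V_g = 0
With fR = 1.43×10⁻⁴ × 478×10³ m = 68.2 m/s:
V = [fR − √((fR)² − 4 fR V_g)]/2 = [68.2 − √(68.2² − 4×68.2×4.65)]/2 = 5.02 m/s
Supergeostrophic (V > V_g = 4.65 m/s), as expected around a high.
Converting: 5.02 m/s × 1.944 = 9.77 knots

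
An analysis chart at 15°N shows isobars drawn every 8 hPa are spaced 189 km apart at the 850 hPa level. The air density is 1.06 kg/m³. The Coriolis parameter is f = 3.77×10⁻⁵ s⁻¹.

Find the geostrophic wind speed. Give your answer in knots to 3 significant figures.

206 knots

Pressure gradient: |∂P/∂n| = 800 Pa / 189000 m = 4.23×10⁻³ Pa/m
Geostrophic balance (pressure-gradient force = Coriolis force):
V_g = (1/(fρ)) |∂P/∂n| = 4.23×10⁻³ / (3.77×10⁻⁵ × 1.06) = 106 m/s
Converting: 106 m/s × 1.944 = 206 knots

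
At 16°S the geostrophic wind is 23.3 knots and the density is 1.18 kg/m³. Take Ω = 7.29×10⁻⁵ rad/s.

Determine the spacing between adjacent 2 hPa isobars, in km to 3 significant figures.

Coriolis parameter at 16°S:
f = 2Ω sin φ = 2 × 7.29×10⁻⁵ × sin 16° = 4.02×10⁻⁵ s⁻¹
Wind speed in SI: 23.3 knots = 12.0 m/s
Geostrophic balance rearranged: |∂P/∂n| = f ρ V_g
|∂P/∂n| = 4.02×10⁻⁵ × 1.18 × 12.0 = 5.68×10⁻⁴ Pa/m
Isobar spacing: Δn = ΔP/|∂P/∂n| = 200 Pa / 5.68×10⁻⁴ Pa/m = 351851 m ≈ 352 km

352 km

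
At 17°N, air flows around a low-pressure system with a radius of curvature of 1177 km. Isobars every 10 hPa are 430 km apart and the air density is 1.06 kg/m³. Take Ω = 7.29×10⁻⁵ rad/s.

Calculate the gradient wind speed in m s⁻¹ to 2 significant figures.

32 m s⁻¹

Coriolis parameter at 17°N:
f = 2Ω sin φ = 2 × 7.29×10⁻⁵ × sin 17° = 4.26×10⁻⁵ s⁻¹
Pressure gradient: |∂P/∂n| = 1000 Pa / 430000 m = 2.33×10⁻³ Pa/m
Geostrophic speed: V_g = |∂P/∂n|/(fρ) = 2.33×10⁻³/(4.26×10⁻⁵ × 1.06) = 51.5 m/s
Around a low, centrifugal force acts outward with Coriolis, so pressure-gradient force balances both:
(1/ρ)|∂P/∂n| = fV + V²/R  →  V² + fR·V − fR·V_g = 0
With fR = 4.26×10⁻⁵ × 1177×10³ m = 50.2 m/s:
V = [−fR + √((fR)² + 4 fR V_g)]/2 = [−50.2 + √(50.2² + 4×50.2×51.5)]/2 = 31.6 m/s
Subgeostrophic (V < V_g = 51.5 m/s), as expected around a low.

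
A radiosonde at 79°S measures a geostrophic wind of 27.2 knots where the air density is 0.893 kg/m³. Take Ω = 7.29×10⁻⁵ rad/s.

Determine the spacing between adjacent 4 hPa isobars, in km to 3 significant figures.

Coriolis parameter at 79°S:
f = 2Ω sin φ = 2 × 7.29×10⁻⁵ × sin 79° = 1.43×10⁻⁴ s⁻¹
Wind speed in SI: 27.2 knots = 14.0 m/s
Geostrophic balance rearranged: |∂P/∂n| = f ρ V_g
|∂P/∂n| = 1.43×10⁻⁴ × 0.893 × 14.0 = 1.79×10⁻³ Pa/m
Isobar spacing: Δn = ΔP/|∂P/∂n| = 400 Pa / 1.79×10⁻³ Pa/m = 223665 m ≈ 224 km

224 km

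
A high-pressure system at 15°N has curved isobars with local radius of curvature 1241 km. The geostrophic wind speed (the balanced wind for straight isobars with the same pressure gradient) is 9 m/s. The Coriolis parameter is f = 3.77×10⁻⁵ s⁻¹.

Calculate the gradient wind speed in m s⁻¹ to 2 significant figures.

12 m s⁻¹

Around a high, pressure-gradient force acts outward with centrifugal, so Coriolis balances both:
fV = (1/ρ)|∂P/∂n| + V²/R  →  V² − fR·V + fR·V_g = 0
With fR = 3.77×10⁻⁵ × 1241×10³ m = 46.8 m/s:
V = [fR − √((fR)² − 4 fR V_g)]/2 = [46.8 − √(46.8² − 4×46.8×9)]/2 = 12.2 m/s
Supergeostrophic (V > V_g = 9 m/s), as expected around a high.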